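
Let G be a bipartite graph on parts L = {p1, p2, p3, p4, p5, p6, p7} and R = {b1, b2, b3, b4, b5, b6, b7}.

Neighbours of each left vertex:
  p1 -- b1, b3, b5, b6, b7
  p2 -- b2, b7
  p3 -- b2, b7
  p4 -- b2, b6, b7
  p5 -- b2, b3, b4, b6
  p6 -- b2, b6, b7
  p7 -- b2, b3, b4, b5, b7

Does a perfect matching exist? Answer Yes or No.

No

The set {p2, p3, p4, p6} has only 3 neighbours ({b2, b6, b7}), so by Hall's theorem at most 6 of the 7 left vertices can be matched.
Hence no matching covers every left vertex.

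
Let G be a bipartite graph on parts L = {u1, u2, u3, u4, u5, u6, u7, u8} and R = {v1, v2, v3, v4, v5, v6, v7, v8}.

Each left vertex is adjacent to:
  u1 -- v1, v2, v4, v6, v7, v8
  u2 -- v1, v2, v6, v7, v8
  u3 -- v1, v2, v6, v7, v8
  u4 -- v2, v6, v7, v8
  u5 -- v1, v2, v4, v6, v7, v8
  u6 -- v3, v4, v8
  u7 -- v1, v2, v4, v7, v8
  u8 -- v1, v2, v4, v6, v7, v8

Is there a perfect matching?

The set {u1, u2, u3, u4, u5, u7, u8} has only 6 neighbours ({v1, v2, v4, v6, v7, v8}), so by Hall's theorem at most 7 of the 8 left vertices can be matched.
Hence no matching covers every left vertex.

No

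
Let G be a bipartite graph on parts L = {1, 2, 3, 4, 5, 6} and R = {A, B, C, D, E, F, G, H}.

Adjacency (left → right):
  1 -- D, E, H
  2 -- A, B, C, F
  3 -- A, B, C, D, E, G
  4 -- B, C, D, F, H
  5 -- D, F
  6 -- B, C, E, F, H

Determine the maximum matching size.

6

One maximum matching: 1-D, 2-B, 3-G, 4-H, 5-F, 6-E.
All 6 left vertices are matched, so no larger matching exists.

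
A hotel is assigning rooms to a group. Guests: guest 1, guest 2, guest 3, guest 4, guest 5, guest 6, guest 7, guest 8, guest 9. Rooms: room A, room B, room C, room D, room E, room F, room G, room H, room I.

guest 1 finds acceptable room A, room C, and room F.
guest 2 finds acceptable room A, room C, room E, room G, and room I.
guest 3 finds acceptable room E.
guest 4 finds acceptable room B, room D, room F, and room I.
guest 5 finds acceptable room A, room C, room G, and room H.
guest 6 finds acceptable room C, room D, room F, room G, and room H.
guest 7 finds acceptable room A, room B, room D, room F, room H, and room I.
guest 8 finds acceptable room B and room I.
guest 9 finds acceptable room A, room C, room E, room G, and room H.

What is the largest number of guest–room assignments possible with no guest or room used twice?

9

For example, pair guest 1–room A, guest 2–room G, guest 3–room E, guest 4–room F, guest 5–room H, guest 6–room D, guest 7–room I, guest 8–room B, guest 9–room C.
This saturates every guest, so 9 is the maximum.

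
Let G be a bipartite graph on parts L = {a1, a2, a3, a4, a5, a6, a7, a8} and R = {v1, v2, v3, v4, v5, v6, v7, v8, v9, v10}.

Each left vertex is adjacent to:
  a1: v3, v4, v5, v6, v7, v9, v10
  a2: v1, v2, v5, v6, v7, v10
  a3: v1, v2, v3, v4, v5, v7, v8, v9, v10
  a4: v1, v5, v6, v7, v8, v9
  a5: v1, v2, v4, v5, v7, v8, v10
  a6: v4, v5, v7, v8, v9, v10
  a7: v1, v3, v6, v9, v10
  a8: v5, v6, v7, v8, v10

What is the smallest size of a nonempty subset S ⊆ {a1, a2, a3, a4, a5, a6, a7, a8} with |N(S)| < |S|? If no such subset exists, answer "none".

A matching saturating every left vertex exists, for instance a1→v6, a2→v2, a3→v1, a4→v5, a5→v8, a6→v9, a7→v3, a8→v10.
By Hall's marriage theorem, this means |N(S)| ≥ |S| for every subset S, so no violating subset exists.

none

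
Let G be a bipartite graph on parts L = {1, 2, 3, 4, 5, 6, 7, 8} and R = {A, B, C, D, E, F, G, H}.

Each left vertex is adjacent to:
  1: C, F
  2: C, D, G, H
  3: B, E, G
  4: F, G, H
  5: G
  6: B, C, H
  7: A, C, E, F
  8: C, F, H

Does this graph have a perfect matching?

Yes

One maximum matching: 1–C, 2–D, 3–E, 4–H, 5–G, 6–B, 7–A, 8–F.
All 8 left vertices are covered.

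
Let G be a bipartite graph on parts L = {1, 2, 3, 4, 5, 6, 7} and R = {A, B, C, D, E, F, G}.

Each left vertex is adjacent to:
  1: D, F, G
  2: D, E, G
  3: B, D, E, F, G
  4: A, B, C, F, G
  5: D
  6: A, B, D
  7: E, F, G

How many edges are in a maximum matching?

7

A valid assignment of size 7: 1-F, 2-G, 3-B, 4-C, 5-D, 6-A, 7-E.
This saturates every left vertex, so 7 is the maximum.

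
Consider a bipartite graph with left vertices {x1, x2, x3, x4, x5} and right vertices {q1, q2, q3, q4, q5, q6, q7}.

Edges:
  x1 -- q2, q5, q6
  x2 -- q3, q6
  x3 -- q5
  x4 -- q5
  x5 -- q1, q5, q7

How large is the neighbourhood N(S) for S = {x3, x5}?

3

The union of neighbours of {x3, x5} is {q1, q5, q7}, which has 3 elements.
Since |N(S)| = 3 ≥ |S| = 2, Hall's condition holds for this subset.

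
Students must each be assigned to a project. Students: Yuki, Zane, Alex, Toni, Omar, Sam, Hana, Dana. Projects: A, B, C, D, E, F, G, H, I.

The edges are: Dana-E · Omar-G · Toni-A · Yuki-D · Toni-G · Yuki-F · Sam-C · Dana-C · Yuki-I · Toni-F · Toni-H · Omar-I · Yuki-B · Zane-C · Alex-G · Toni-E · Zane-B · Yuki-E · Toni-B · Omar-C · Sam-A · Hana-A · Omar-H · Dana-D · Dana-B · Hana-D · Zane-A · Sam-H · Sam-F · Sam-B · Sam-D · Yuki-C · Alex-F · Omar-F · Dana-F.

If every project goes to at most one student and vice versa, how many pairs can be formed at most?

For example, pair Yuki-B, Zane-C, Alex-F, Toni-G, Omar-H, Sam-A, Hana-D, Dana-E.
This saturates every student, so 8 is the maximum.

8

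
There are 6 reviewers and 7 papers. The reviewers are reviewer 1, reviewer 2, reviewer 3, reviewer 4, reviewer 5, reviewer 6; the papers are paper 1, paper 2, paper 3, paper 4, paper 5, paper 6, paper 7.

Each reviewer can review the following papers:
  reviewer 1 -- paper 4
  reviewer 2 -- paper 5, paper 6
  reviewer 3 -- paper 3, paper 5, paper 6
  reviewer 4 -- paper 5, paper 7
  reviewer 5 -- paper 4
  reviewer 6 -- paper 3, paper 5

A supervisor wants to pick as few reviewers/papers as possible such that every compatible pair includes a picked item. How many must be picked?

{reviewer 2, reviewer 3, reviewer 4, reviewer 6, paper 4} is a vertex cover of size 5: every edge has an endpoint in this set.
No smaller cover exists because reviewer 1–paper 4, reviewer 2–paper 5, reviewer 3–paper 6, reviewer 4–paper 7, reviewer 6–paper 3 is a matching of size 5, and a cover must include an endpoint of each of these disjoint edges (König's theorem).

5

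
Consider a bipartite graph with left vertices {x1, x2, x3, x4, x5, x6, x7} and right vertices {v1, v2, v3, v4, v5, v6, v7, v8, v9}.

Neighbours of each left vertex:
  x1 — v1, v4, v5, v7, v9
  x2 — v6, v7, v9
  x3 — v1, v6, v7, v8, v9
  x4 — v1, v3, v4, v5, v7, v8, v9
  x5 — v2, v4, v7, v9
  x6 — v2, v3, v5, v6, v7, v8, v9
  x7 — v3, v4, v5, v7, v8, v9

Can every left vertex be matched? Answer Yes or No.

A valid assignment of size 7: x1–v5, x2–v6, x3–v1, x4–v8, x5–v7, x6–v2, x7–v3.
Every left vertex is matched, so this matching saturates all of them.

Yes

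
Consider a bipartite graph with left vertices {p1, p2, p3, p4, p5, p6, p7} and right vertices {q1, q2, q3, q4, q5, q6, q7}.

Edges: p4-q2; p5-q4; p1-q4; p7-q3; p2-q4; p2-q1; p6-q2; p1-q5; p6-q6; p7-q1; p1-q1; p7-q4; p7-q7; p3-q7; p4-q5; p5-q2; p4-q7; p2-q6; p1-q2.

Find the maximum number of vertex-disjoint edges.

7

One maximum matching: p1→q1, p2→q6, p3→q7, p4→q5, p5→q4, p6→q2, p7→q3.
All 7 left vertices are matched, so no larger matching exists.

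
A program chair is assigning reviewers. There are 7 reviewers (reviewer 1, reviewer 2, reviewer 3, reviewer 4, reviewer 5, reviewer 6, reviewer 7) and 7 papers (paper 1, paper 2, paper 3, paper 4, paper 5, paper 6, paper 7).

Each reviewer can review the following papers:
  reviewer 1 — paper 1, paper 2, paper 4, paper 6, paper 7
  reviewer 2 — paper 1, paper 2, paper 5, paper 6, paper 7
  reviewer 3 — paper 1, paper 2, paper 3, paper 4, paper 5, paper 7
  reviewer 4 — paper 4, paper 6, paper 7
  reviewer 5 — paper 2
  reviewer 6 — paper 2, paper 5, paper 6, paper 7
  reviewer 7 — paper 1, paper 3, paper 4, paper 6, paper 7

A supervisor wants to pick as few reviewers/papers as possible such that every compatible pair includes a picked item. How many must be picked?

7

{reviewer 1, reviewer 2, reviewer 3, reviewer 4, reviewer 5, reviewer 6, reviewer 7} is a vertex cover of size 7: every edge has an endpoint in this set.
No smaller cover exists because reviewer 1–paper 4, reviewer 2–paper 1, reviewer 3–paper 3, reviewer 4–paper 7, reviewer 5–paper 2, reviewer 6–paper 5, reviewer 7–paper 6 is a matching of size 7, and a cover must include an endpoint of each of these disjoint edges (König's theorem).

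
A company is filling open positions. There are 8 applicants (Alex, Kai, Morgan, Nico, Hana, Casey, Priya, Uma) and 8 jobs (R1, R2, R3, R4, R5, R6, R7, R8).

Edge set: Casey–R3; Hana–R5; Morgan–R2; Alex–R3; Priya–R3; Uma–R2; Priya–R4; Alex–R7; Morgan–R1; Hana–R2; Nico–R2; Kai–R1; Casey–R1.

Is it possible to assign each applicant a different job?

No

The set {Kai, Morgan, Nico, Uma} has only 2 neighbours ({R1, R2}), so by Hall's theorem at most 6 of the 8 applicants can be matched.
Hence no matching covers every applicant.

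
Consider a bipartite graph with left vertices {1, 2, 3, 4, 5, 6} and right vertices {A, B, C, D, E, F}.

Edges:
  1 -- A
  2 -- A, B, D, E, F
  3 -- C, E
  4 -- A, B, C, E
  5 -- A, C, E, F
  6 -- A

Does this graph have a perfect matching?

The set {1, 6} has only 1 neighbour ({A}), so by Hall's theorem at most 5 of the 6 left vertices can be matched.
Hence no matching covers every left vertex.

No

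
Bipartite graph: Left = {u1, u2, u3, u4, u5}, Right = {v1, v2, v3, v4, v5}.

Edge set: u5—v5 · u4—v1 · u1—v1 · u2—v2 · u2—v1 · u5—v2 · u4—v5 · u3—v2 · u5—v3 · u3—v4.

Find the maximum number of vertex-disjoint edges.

5

For example, pair u1–v1, u2–v2, u3–v4, u4–v5, u5–v3.
All 5 left vertices are matched, so no larger matching exists.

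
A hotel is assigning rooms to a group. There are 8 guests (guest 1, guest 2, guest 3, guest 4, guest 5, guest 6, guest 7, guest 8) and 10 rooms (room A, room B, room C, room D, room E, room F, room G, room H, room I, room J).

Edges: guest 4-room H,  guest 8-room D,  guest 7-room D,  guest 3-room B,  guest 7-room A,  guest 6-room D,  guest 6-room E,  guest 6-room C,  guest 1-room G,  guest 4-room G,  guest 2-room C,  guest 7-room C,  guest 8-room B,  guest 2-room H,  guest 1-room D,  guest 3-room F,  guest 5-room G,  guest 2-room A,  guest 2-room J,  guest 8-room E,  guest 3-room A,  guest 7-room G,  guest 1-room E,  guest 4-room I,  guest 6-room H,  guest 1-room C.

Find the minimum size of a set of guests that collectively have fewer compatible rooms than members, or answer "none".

A matching saturating every guest exists, for instance guest 1→room C, guest 2→room J, guest 3→room F, guest 4→room I, guest 5→room G, guest 6→room D, guest 7→room A, guest 8→room E.
By Hall's marriage theorem, this means |N(S)| ≥ |S| for every subset S, so no violating subset exists.

none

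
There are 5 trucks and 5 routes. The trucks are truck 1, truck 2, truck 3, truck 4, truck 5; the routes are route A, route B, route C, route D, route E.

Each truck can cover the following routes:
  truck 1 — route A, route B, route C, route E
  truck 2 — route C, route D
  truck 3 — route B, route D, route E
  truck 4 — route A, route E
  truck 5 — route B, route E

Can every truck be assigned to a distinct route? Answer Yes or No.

Yes

For example, pair truck 1–route C, truck 2–route D, truck 3–route B, truck 4–route A, truck 5–route E.
Every truck is matched, so this is a perfect matching.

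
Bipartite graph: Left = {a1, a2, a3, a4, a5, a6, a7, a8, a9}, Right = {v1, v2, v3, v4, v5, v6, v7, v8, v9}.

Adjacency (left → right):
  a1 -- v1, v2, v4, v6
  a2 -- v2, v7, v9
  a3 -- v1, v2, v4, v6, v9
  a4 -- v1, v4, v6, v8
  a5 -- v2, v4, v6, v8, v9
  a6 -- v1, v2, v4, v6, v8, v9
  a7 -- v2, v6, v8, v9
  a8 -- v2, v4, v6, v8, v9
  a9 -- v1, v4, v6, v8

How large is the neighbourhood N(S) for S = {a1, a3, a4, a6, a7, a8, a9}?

6

The union of neighbours of {a1, a3, a4, a6, a7, a8, a9} is {v1, v2, v4, v6, v8, v9}, which has 6 elements.
Since |N(S)| = 6 < |S| = 7, Hall's condition fails for this subset.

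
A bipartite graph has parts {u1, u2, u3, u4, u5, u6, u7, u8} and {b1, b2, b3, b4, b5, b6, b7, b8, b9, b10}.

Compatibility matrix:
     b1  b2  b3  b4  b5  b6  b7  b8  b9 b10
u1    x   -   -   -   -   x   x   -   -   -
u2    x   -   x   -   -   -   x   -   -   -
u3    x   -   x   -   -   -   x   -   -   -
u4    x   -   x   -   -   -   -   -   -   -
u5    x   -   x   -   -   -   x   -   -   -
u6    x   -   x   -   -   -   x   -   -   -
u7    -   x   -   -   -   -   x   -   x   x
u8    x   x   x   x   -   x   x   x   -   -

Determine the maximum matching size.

A valid assignment of size 6: u1–b6, u2–b1, u3–b7, u4–b3, u7–b2, u8–b8.
The set {u2, u3, u4, u5, u6} has only 3 neighbours ({b1, b3, b7}), so by Hall's theorem at most 6 of the 8 left vertices can be matched.

6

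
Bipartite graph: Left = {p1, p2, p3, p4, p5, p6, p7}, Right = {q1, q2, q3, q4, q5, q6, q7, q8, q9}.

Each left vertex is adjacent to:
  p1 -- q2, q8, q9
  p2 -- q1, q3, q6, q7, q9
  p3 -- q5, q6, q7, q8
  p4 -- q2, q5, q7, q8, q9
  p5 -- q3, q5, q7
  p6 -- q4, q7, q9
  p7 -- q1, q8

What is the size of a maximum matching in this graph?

A valid assignment of size 7: p1–q2, p2–q6, p3–q7, p4–q5, p5–q3, p6–q9, p7–q8.
This saturates every left vertex, so 7 is the maximum.

7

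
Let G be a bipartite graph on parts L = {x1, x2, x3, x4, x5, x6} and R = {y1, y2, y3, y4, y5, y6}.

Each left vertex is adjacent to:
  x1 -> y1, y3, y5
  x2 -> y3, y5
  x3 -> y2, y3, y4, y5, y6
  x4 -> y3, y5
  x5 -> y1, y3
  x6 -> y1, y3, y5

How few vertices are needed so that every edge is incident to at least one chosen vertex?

4

A maximum matching has 4 edges (e.g. x1–y1, x2–y5, x3–y6, x4–y3).
By König's theorem the minimum vertex cover has the same size. One such cover is {x3, y1, y3, y5}.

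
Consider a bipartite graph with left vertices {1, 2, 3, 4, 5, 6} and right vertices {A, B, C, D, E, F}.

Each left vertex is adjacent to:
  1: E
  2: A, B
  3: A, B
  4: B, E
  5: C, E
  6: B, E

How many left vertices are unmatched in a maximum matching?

One maximum matching: 1→E, 2→A, 3→B, 5→C.
The set {1, 2, 3, 4, 6} has only 3 neighbours ({A, B, E}), so by Hall's theorem at most 4 of the 6 left vertices can be matched.
That matches 4 of the 6, leaving 2 unmatched; no matching can do better.

2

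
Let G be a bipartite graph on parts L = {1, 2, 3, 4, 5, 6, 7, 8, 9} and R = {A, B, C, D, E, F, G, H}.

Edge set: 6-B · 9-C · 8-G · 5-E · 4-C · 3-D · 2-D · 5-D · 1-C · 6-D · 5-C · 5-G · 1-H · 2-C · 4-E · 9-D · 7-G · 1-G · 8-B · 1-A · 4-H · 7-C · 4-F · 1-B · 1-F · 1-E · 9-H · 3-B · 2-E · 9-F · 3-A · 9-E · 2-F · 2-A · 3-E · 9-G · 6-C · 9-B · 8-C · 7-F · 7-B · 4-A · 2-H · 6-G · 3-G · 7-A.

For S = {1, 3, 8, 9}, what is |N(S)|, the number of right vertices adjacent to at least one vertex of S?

8

The union of neighbours of {1, 3, 8, 9} is {A, B, C, D, E, F, G, H}, which has 8 elements.
Since |N(S)| = 8 ≥ |S| = 4, Hall's condition holds for this subset.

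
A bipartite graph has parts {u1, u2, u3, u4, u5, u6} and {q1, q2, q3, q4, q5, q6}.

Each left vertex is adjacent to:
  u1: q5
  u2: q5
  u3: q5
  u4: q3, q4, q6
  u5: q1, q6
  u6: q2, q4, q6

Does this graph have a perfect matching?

No

The set {u1, u2, u3} has only 1 neighbour ({q5}), so by Hall's theorem at most 4 of the 6 left vertices can be matched.
Hence no matching covers every left vertex.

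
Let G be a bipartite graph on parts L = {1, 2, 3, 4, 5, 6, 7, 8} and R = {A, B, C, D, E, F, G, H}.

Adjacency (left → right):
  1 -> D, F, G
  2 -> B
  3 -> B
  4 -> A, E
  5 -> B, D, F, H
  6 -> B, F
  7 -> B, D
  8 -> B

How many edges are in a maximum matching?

6

For example, pair 1–G, 2–B, 4–E, 5–H, 6–F, 7–D.
The set {2, 3, 8} has only 1 neighbour ({B}), so by Hall's theorem at most 6 of the 8 left vertices can be matched.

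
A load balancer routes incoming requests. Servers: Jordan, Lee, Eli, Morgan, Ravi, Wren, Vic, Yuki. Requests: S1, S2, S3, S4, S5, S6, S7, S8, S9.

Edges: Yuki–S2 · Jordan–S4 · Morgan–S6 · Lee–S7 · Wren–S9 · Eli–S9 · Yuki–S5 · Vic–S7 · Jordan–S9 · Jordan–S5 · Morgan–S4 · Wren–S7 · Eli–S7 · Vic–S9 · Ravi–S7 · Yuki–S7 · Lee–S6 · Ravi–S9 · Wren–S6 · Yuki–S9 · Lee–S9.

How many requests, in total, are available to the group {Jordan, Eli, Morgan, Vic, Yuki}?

The union of neighbours of {Jordan, Eli, Morgan, Vic, Yuki} is {S2, S4, S5, S6, S7, S9}, which has 6 elements.
Since |N(S)| = 6 ≥ |S| = 5, Hall's condition holds for this subset.

6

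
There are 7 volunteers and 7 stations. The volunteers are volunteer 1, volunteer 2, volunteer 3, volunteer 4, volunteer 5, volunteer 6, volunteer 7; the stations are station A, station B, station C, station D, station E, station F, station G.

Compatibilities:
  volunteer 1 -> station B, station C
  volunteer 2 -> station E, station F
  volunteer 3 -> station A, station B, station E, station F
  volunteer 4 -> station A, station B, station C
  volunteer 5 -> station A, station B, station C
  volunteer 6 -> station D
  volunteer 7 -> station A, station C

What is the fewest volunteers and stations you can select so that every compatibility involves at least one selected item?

6

The 6 edges volunteer 1–station B, volunteer 2–station E, volunteer 3–station F, volunteer 4–station C, volunteer 5–station A, volunteer 6–station D form a matching, so any vertex cover needs at least 6 vertices (one per matched edge).
Conversely {volunteer 2, volunteer 3, volunteer 6, station A, station B, station C} meets every edge and has exactly 6 vertices, so 6 is optimal.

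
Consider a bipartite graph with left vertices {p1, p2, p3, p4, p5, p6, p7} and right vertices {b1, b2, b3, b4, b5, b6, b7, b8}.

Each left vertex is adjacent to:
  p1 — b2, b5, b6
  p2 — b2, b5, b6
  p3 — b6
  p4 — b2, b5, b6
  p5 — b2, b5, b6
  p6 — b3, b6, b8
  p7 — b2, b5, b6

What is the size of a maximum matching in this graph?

One maximum matching: p1-b5, p2-b2, p3-b6, p6-b3.
The set {p1, p2, p3, p4, p5, p7} has only 3 neighbours ({b2, b5, b6}), so by Hall's theorem at most 4 of the 7 left vertices can be matched.

4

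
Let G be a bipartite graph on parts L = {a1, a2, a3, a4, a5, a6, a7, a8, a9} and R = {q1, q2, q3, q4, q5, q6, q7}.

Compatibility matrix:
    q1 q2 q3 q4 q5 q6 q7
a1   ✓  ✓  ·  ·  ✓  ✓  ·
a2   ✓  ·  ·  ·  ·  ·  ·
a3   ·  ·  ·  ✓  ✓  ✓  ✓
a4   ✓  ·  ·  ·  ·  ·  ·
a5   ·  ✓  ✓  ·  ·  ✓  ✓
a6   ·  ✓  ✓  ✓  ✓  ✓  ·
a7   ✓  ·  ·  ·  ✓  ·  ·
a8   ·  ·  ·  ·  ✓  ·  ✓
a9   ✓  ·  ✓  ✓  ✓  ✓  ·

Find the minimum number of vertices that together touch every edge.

The 7 edges a1–q2, a2–q1, a3–q6, a5–q3, a6–q4, a7–q5, a8–q7 form a matching, so any vertex cover needs at least 7 vertices (one per matched edge).
Conversely {q1, q2, q3, q4, q5, q6, q7} meets every edge and has exactly 7 vertices, so 7 is optimal.

7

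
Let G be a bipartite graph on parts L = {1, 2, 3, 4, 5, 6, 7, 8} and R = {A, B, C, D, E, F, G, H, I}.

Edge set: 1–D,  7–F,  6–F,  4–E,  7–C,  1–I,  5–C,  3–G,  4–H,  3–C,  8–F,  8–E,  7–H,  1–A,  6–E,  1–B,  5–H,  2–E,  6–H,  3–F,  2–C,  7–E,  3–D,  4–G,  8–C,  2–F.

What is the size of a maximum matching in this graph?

For example, pair 1-I, 2-F, 3-D, 4-G, 5-C, 6-E, 7-H.
The set {2, 5, 6, 7, 8} has only 4 neighbours ({C, E, F, H}), so by Hall's theorem at most 7 of the 8 left vertices can be matched.

7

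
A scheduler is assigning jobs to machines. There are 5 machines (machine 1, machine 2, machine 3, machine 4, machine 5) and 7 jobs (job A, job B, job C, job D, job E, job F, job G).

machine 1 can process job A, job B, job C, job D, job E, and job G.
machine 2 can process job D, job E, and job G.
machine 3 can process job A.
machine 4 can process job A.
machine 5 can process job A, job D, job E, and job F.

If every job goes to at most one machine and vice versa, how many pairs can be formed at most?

4

For example, pair machine 1→job D, machine 2→job G, machine 3→job A, machine 5→job F.
The set {machine 3, machine 4} has only 1 neighbour ({job A}), so by Hall's theorem at most 4 of the 5 machines can be matched.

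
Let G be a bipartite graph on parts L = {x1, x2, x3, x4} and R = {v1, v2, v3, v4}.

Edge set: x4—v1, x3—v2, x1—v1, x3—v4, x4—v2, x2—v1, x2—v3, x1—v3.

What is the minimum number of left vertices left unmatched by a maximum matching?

0

One maximum matching: x1→v3, x2→v1, x3→v4, x4→v2.
All 4 left vertices are matched, so no larger matching exists.
That matches 4 of the 4, leaving 0 unmatched; no matching can do better.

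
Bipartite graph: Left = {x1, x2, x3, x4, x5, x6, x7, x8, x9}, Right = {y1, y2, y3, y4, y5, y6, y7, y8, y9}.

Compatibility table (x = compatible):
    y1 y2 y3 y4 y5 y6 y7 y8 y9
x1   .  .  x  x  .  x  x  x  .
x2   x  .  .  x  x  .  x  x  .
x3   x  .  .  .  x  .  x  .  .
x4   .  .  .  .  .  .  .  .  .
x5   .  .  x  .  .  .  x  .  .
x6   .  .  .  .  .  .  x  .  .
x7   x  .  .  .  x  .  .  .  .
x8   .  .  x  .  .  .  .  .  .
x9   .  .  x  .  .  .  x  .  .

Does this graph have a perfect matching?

No

The set {x4, x5, x6, x8, x9} has only 2 neighbours ({y3, y7}), so by Hall's theorem at most 6 of the 9 left vertices can be matched.
Hence no matching covers every left vertex.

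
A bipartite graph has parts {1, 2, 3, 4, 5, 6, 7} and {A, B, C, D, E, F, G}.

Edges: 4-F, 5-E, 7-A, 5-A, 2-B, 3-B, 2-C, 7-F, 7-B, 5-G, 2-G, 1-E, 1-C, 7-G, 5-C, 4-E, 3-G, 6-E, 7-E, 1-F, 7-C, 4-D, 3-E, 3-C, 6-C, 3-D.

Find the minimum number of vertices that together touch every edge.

{1, 2, 3, 4, 5, 6, 7} is a vertex cover of size 7: every edge has an endpoint in this set.
No smaller cover exists because 1–F, 2–B, 3–E, 4–D, 5–A, 6–C, 7–G is a matching of size 7, and a cover must include an endpoint of each of these disjoint edges (König's theorem).

7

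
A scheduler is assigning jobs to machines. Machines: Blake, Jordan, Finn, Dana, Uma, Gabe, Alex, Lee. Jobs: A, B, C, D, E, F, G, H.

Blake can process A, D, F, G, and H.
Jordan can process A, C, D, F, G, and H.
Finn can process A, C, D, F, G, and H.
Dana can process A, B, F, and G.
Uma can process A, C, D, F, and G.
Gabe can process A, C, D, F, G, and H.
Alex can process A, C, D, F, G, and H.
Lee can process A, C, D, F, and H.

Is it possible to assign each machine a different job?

No

The set {Blake, Jordan, Finn, Uma, Gabe, Alex, Lee} has only 6 neighbours ({A, C, D, F, G, H}), so by Hall's theorem at most 7 of the 8 machines can be matched.
Hence no matching covers every machine.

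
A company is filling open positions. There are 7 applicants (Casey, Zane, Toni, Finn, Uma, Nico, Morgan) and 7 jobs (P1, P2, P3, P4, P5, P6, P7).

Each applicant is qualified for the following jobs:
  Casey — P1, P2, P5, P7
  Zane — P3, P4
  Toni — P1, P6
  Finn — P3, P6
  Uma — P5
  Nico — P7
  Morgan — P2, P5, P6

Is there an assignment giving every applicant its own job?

One maximum matching: Casey→P2, Zane→P4, Toni→P1, Finn→P3, Uma→P5, Nico→P7, Morgan→P6.
All 7 applicants are covered.

Yes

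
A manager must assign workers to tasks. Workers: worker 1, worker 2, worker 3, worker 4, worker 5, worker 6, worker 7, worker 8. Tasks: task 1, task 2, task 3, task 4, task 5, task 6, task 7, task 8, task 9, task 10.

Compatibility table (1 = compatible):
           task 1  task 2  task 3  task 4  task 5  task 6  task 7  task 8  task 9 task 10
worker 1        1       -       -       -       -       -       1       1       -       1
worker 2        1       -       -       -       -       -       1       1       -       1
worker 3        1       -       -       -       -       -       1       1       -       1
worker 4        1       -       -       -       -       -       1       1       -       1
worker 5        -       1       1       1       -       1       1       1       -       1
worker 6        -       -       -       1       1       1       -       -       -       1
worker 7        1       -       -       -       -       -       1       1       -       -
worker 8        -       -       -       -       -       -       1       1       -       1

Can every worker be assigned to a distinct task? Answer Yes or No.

The set {worker 1, worker 2, worker 3, worker 4, worker 7, worker 8} has only 4 neighbours ({task 1, task 10, task 7, task 8}), so by Hall's theorem at most 6 of the 8 workers can be matched.
Hence no matching covers every worker.

No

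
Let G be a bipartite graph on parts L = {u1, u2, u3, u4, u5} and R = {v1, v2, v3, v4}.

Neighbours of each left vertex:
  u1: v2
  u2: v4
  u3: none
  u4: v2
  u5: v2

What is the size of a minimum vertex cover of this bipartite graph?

{u2, v2} is a vertex cover of size 2: every edge has an endpoint in this set.
No smaller cover exists because u1–v2, u2–v4 is a matching of size 2, and a cover must include an endpoint of each of these disjoint edges (König's theorem).

2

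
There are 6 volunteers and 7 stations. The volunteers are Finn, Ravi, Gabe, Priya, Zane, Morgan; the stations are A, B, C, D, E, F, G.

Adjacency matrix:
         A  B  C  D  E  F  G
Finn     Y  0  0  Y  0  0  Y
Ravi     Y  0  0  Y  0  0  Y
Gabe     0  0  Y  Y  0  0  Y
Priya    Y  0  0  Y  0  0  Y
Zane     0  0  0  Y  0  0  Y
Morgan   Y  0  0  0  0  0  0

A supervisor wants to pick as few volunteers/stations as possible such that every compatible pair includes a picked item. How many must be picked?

A maximum matching has 4 edges (e.g. Finn–A, Ravi–D, Gabe–C, Priya–G).
By König's theorem the minimum vertex cover has the same size. One such cover is {Gabe, A, D, G}.

4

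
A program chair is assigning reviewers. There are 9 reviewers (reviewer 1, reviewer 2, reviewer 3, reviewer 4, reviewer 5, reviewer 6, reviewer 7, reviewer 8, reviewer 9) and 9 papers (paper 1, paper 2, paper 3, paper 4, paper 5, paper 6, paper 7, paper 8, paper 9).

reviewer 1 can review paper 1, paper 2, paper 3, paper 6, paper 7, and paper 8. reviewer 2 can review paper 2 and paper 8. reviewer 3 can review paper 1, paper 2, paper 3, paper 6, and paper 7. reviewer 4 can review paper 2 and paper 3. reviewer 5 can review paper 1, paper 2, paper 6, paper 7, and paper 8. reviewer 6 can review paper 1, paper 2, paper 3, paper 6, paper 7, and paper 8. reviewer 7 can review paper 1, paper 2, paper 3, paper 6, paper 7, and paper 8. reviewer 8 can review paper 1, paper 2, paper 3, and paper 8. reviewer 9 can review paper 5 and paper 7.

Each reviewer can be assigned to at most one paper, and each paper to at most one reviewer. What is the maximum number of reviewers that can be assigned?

For example, pair reviewer 1→paper 7, reviewer 2→paper 8, reviewer 3→paper 1, reviewer 4→paper 3, reviewer 5→paper 6, reviewer 6→paper 2, reviewer 9→paper 5.
The set {reviewer 1, reviewer 2, reviewer 3, reviewer 4, reviewer 5, reviewer 6, reviewer 7, reviewer 8} has only 6 neighbours ({paper 1, paper 2, paper 3, paper 6, paper 7, paper 8}), so by Hall's theorem at most 7 of the 9 reviewers can be matched.

7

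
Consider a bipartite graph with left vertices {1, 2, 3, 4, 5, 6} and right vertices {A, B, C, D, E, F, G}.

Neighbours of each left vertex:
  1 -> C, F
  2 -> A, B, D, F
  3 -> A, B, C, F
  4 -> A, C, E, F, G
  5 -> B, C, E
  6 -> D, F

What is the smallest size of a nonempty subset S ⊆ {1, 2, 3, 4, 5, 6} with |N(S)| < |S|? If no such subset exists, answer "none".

A matching saturating every left vertex exists, for instance 1→C, 2→D, 3→B, 4→G, 5→E, 6→F.
By Hall's marriage theorem, this means |N(S)| ≥ |S| for every subset S, so no violating subset exists.

none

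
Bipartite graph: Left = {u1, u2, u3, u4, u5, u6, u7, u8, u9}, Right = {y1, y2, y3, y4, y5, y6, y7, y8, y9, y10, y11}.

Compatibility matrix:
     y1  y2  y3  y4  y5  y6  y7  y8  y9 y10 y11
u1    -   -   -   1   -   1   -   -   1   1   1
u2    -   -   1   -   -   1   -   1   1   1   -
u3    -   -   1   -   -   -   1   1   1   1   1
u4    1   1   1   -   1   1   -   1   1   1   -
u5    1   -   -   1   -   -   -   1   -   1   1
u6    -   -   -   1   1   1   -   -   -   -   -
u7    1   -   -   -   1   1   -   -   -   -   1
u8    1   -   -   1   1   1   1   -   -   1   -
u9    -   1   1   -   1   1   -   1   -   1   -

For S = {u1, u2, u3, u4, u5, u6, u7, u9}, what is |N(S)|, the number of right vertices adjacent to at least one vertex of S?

The union of neighbours of {u1, u2, u3, u4, u5, u6, u7, u9} is {y1, y2, y3, y4, y5, y6, y7, y8, y9, y10, y11}, which has 11 elements.
Since |N(S)| = 11 ≥ |S| = 8, Hall's condition holds for this subset.

11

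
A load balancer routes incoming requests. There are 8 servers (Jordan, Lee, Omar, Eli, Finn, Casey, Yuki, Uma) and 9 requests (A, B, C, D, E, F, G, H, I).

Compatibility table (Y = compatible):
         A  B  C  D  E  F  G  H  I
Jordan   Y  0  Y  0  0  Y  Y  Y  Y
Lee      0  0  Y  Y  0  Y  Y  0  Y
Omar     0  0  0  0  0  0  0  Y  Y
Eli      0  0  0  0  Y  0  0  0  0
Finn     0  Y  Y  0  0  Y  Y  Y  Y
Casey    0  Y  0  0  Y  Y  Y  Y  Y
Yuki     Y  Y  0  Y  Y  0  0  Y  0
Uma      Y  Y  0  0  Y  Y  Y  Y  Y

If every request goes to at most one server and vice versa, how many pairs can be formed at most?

One maximum matching: Jordan–A, Lee–D, Omar–I, Eli–E, Finn–F, Casey–B, Yuki–H, Uma–G.
This saturates every server, so 8 is the maximum.

8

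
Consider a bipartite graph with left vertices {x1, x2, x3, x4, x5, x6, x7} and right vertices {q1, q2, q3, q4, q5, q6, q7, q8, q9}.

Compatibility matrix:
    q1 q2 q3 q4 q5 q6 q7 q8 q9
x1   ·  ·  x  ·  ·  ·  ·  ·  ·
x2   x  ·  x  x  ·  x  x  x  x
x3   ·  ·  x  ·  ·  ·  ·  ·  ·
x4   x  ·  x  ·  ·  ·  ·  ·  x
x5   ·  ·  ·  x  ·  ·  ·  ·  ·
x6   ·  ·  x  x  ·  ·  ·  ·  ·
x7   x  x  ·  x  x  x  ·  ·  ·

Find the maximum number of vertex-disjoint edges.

A valid assignment of size 5: x1-q3, x2-q9, x4-q1, x5-q4, x7-q6.
The set {x1, x3, x5, x6} has only 2 neighbours ({q3, q4}), so by Hall's theorem at most 5 of the 7 left vertices can be matched.

5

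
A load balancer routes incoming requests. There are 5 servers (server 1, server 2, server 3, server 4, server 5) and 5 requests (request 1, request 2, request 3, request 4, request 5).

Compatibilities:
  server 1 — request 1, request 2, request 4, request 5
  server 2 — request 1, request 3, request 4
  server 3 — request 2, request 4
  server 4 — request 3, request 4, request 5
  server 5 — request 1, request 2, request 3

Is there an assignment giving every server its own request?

For example, pair server 1–request 1, server 2–request 4, server 3–request 2, server 4–request 5, server 5–request 3.
Every server is matched, so this is a perfect matching.

Yes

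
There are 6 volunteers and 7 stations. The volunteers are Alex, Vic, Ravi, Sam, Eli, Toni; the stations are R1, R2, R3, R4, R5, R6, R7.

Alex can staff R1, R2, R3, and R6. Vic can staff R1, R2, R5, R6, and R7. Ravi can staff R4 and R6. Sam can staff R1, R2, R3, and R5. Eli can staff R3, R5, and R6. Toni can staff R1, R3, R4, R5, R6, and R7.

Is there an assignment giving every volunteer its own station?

One maximum matching: Alex-R3, Vic-R1, Ravi-R4, Sam-R2, Eli-R5, Toni-R6.
All 6 volunteers are covered.

Yes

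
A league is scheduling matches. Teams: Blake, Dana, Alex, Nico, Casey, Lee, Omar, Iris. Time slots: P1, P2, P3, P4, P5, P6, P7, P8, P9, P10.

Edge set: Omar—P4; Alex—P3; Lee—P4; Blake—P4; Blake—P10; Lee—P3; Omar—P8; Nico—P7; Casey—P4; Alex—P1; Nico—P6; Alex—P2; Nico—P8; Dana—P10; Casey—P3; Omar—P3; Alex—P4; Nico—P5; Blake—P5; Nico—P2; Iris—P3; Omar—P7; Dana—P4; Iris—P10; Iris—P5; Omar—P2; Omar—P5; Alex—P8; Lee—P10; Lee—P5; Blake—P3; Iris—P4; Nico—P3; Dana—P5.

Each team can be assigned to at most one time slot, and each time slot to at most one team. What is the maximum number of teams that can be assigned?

A valid assignment of size 7: Blake→P4, Dana→P5, Alex→P1, Nico→P7, Casey→P3, Lee→P10, Omar→P2.
The set {Blake, Dana, Casey, Lee, Iris} has only 4 neighbours ({P10, P3, P4, P5}), so by Hall's theorem at most 7 of the 8 teams can be matched.

7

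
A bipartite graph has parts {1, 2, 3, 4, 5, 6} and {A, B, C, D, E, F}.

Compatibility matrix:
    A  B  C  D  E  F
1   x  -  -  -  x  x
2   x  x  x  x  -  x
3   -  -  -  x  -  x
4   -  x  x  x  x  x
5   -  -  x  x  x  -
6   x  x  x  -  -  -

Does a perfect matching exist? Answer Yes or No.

Yes

A valid assignment of size 6: 1→F, 2→A, 3→D, 4→E, 5→C, 6→B.
Every left vertex is matched, so this is a perfect matching.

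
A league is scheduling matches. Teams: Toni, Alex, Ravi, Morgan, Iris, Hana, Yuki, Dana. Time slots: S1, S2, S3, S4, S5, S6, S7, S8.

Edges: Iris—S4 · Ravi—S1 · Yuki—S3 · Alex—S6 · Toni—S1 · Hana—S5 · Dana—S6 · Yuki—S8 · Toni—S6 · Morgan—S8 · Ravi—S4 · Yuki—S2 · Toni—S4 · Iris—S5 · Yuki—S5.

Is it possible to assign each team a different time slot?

No

The set {Toni, Alex, Ravi, Iris, Hana, Dana} has only 4 neighbours ({S1, S4, S5, S6}), so by Hall's theorem at most 6 of the 8 teams can be matched.
Hence no matching covers every team.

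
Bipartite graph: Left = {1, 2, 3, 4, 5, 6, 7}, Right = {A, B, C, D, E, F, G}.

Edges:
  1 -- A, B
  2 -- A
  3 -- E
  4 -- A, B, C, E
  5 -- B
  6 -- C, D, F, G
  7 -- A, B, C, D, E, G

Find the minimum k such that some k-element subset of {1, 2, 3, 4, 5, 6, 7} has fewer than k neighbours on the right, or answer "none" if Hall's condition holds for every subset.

3

Take S = {1, 2, 5}. Its neighbourhood is {A, B}, so |N(S)| = 2 < |S| = 3.
Every subset of size less than 3 has at least as many neighbours as members, so 3 is the minimum.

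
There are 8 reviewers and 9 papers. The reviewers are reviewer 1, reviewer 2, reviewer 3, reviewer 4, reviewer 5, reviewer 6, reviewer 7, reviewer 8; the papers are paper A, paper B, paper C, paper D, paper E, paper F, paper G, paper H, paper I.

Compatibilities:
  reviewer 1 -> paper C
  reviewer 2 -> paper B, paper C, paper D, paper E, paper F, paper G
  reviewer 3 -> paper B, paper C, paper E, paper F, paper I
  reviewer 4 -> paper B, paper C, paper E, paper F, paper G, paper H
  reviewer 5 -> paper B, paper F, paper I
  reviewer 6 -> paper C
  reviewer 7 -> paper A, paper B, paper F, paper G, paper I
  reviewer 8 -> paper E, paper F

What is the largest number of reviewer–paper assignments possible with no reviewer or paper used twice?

For example, pair reviewer 1-paper C, reviewer 2-paper D, reviewer 3-paper I, reviewer 4-paper G, reviewer 5-paper F, reviewer 7-paper B, reviewer 8-paper E.
The set {reviewer 1, reviewer 6} has only 1 neighbour ({paper C}), so by Hall's theorem at most 7 of the 8 reviewers can be matched.

7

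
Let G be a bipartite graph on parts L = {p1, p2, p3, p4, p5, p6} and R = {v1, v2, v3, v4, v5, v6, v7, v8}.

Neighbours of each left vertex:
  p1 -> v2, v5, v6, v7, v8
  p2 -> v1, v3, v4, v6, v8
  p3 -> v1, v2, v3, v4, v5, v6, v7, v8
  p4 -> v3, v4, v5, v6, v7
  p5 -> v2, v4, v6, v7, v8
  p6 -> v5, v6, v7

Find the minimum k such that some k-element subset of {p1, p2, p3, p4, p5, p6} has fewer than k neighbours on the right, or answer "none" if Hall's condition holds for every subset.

A matching saturating every left vertex exists, for instance p1→v2, p2→v1, p3→v8, p4→v3, p5→v4, p6→v6.
By Hall's marriage theorem, this means |N(S)| ≥ |S| for every subset S, so no violating subset exists.

none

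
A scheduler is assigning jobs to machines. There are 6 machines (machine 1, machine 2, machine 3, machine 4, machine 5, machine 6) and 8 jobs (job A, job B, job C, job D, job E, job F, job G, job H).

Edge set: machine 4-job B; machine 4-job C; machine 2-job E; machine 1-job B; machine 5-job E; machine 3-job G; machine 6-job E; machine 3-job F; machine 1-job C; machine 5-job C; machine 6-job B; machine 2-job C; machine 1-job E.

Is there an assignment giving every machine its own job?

The set {machine 1, machine 2, machine 4, machine 5, machine 6} has only 3 neighbours ({job B, job C, job E}), so by Hall's theorem at most 4 of the 6 machines can be matched.
Hence no matching covers every machine.

No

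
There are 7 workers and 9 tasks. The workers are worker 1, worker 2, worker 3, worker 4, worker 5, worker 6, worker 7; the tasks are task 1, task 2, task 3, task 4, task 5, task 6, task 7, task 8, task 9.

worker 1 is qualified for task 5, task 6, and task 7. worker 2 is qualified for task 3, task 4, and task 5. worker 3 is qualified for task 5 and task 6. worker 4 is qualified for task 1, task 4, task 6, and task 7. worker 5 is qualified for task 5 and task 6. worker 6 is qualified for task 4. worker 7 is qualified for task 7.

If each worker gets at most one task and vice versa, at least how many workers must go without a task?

A valid assignment of size 6: worker 1→task 7, worker 2→task 3, worker 3→task 6, worker 4→task 1, worker 5→task 5, worker 6→task 4.
The set {worker 1, worker 3, worker 5, worker 7} has only 3 neighbours ({task 5, task 6, task 7}), so by Hall's theorem at most 6 of the 7 workers can be matched.
That matches 6 of the 7, leaving 1 unmatched; no matching can do better.

1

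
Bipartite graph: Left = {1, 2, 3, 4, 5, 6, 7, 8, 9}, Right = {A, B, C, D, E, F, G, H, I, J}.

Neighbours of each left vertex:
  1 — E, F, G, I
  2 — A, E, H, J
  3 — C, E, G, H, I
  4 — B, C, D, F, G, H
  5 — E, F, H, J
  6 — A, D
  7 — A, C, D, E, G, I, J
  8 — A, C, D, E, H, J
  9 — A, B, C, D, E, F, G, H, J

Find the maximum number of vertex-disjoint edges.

A valid assignment of size 9: 1-I, 2-H, 3-E, 4-B, 5-F, 6-D, 7-G, 8-A, 9-J.
This saturates every left vertex, so 9 is the maximum.

9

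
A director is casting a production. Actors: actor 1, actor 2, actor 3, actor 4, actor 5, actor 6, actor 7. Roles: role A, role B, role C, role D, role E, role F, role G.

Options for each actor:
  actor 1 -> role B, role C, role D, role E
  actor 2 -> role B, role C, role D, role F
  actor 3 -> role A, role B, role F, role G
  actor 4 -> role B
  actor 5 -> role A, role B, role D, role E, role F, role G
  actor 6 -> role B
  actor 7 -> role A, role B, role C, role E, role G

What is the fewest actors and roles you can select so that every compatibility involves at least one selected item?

A maximum matching has 6 edges (e.g. actor 1–role E, actor 2–role D, actor 3–role A, actor 4–role B, actor 5–role F, actor 7–role G).
By König's theorem the minimum vertex cover has the same size. One such cover is {actor 1, actor 2, actor 3, actor 5, actor 7, role B}.

6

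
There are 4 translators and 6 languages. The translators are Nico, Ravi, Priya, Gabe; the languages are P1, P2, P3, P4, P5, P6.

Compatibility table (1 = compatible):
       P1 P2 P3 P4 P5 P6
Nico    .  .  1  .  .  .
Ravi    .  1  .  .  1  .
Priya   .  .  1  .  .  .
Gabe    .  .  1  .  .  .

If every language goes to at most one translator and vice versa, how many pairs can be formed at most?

A valid assignment of size 2: Nico–P3, Ravi–P5.
The set {Nico, Priya, Gabe} has only 1 neighbour ({P3}), so by Hall's theorem at most 2 of the 4 translators can be matched.

2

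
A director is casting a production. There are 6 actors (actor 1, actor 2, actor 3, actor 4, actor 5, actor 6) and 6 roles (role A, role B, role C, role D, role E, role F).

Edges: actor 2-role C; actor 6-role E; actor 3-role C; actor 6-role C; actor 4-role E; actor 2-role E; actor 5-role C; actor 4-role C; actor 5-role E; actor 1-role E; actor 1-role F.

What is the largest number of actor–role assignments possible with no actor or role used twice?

A valid assignment of size 3: actor 1–role F, actor 2–role E, actor 3–role C.
The set {actor 2, actor 3, actor 4, actor 5, actor 6} has only 2 neighbours ({role C, role E}), so by Hall's theorem at most 3 of the 6 actors can be matched.

3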